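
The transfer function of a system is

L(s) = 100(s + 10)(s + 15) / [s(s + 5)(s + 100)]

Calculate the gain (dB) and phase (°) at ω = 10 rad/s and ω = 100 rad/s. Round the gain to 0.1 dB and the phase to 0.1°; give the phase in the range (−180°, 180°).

ω = 10: 7.1 dB, -80.5°; ω = 100: -2.9 dB, -56.4°

At s = jω = j10:
zero (s+10): 10 + j10 → |·| = √(10²+10²) = √200 ≈ 14.142, ∠ = arctan(10/10) ≈ 45.00°
zero (s+15): 15 + j10 → |·| = √(15²+10²) = √325 ≈ 18.028, ∠ = arctan(10/15) ≈ 33.69°
pole (s+5): 5 + j10 → |·| = √(5²+10²) = √125 ≈ 11.18, ∠ = arctan(10/5) ≈ 63.43°
pole (s+100): 100 + j10 → |·| = √(100²+10²) = √10100 ≈ 100.5, ∠ = arctan(10/100) ≈ 5.71°
pole at origin: |s| = 10, ∠ = 90.00° (in denominator)
|L| = 100 · 254.95 / 11236 ≈ 2.269
Gain = 20 log₁₀(2.269) ≈ 7.12 dB
∠L = 78.69° − 159.14° = -80.45°

At s = jω = j100:
zero (s+10): 10 + j100 → |·| = √(10²+100²) = √10100 ≈ 100.5, ∠ = arctan(100/10) ≈ 84.29°
zero (s+15): 15 + j100 → |·| = √(15²+100²) = √10225 ≈ 101.12, ∠ = arctan(100/15) ≈ 81.47°
pole (s+5): 5 + j100 → |·| = √(5²+100²) = √10025 ≈ 100.12, ∠ = arctan(100/5) ≈ 87.14°
pole (s+100): 100 + j100 → |·| = √(100²+100²) = √20000 ≈ 141.42, ∠ = arctan(100/100) ≈ 45.00°
pole at origin: |s| = 100, ∠ = 90.00° (in denominator)
|L| = 100 · 10163 / 1.4159e+06 ≈ 0.71778
Gain = 20 log₁₀(0.71778) ≈ -2.88 dB
∠L = 165.76° − 222.14° = -56.38°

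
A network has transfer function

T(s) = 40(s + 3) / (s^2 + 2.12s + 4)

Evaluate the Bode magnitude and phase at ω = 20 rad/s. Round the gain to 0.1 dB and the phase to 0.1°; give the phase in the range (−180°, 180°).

At s = jω = j20:
zero (s+3): 3 + j20 → |·| = √(3²+20²) = √409 ≈ 20.224, ∠ = arctan(20/3) ≈ 81.47°
quadratic: (j20)² + 2.12·j20 + 4 = -396 + j42.4 → |·| ≈ 398.26, ∠ ≈ 173.89°
|T| = 40 · 20.224 / 398.26 ≈ 2.0312
Gain = 20 log₁₀(2.0312) ≈ 6.16 dB
∠T = 81.47° − 173.89° = -92.42°

6.2 dB, -92.4°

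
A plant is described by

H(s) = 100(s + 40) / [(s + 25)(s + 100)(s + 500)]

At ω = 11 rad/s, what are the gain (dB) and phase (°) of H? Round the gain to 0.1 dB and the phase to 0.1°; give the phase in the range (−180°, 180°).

-50.4 dB, -15.9°

At s = jω = j11:
zero (s+40): 40 + j11 → |·| = √(40²+11²) = √1721 ≈ 41.485, ∠ = arctan(11/40) ≈ 15.38°
pole (s+25): 25 + j11 → |·| = √(25²+11²) = √746 ≈ 27.313, ∠ = arctan(11/25) ≈ 23.75°
pole (s+100): 100 + j11 → |·| = √(100²+11²) = √10121 ≈ 100.6, ∠ = arctan(11/100) ≈ 6.28°
pole (s+500): 500 + j11 → |·| = √(500²+11²) = √250121 ≈ 500.12, ∠ = arctan(11/500) ≈ 1.26°
|H| = 100 · 41.485 / 1.3742e+06 ≈ 0.0030188
Gain = 20 log₁₀(0.0030188) ≈ -50.40 dB
∠H = 15.38° − 31.29° = -15.91°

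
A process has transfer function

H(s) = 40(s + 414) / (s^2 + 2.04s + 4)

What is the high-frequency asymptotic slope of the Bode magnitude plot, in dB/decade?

Each pole contributes −20 dB/decade at high frequency; each zero contributes +20 dB/decade.
Net: 1 zero(s) − 2 pole(s) → -20 dB/decade.

-20 dB/decade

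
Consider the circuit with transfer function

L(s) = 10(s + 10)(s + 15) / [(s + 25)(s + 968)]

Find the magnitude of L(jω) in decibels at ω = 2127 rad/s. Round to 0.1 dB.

19.2 dB

At s = jω = j2127:
zero (s+10): 10 + j2127 → |·| = √(10²+2127²) = √4524229 ≈ 2127, ∠ = arctan(2127/10) ≈ 89.73°
zero (s+15): 15 + j2127 → |·| = √(15²+2127²) = √4524354 ≈ 2127.1, ∠ = arctan(2127/15) ≈ 89.60°
pole (s+25): 25 + j2127 → |·| = √(25²+2127²) = √4524754 ≈ 2127.1, ∠ = arctan(2127/25) ≈ 89.33°
pole (s+968): 968 + j2127 → |·| = √(968²+2127²) = √5461153 ≈ 2336.9, ∠ = arctan(2127/968) ≈ 65.53°
|L| = 10 · 4.5243e+06 / 4.9708e+06 ≈ 9.1018
Gain = 20 log₁₀(9.1018) ≈ 19.18 dB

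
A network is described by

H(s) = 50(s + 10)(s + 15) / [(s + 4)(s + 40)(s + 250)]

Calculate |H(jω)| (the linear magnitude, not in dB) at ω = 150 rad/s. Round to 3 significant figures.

0.167

At s = jω = j150:
zero (s+10): 10 + j150 → |·| = √(10²+150²) = √22600 ≈ 150.33, ∠ = arctan(150/10) ≈ 86.19°
zero (s+15): 15 + j150 → |·| = √(15²+150²) = √22725 ≈ 150.75, ∠ = arctan(150/15) ≈ 84.29°
pole (s+4): 4 + j150 → |·| = √(4²+150²) = √22516 ≈ 150.05, ∠ = arctan(150/4) ≈ 88.47°
pole (s+40): 40 + j150 → |·| = √(40²+150²) = √24100 ≈ 155.24, ∠ = arctan(150/40) ≈ 75.07°
pole (s+250): 250 + j150 → |·| = √(250²+150²) = √85000 ≈ 291.55, ∠ = arctan(150/250) ≈ 30.96°
|H| = 50 · 22662 / 6.7913e+06 ≈ 0.16685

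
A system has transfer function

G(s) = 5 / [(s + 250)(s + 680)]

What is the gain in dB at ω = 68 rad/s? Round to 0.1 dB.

-91.0 dB

At s = jω = j68:
pole (s+250): 250 + j68 → |·| = √(250²+68²) = √67124 ≈ 259.08, ∠ = arctan(68/250) ≈ 15.22°
pole (s+680): 680 + j68 → |·| = √(680²+68²) = √467024 ≈ 683.39, ∠ = arctan(68/680) ≈ 5.71°
|G| = 5 / 1.7705e+05 ≈ 2.8241e-05
Gain = 20 log₁₀(2.8241e-05) ≈ -90.98 dB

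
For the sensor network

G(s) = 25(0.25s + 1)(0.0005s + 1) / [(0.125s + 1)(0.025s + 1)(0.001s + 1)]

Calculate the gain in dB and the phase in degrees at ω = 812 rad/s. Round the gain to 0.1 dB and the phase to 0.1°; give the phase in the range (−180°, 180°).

6.3 dB, -103.9°

At ω = 812 rad/s:
zero (1 + j812·0.25) = 1 + j203 → |·| ≈ 203, ∠ ≈ 89.72°
zero (1 + j812·0.0005) = 1 + j0.406 → |·| ≈ 1.0793, ∠ ≈ 22.10°
pole (1 + j812·0.125) = 1 + j101.5 → |·| ≈ 101.5, ∠ ≈ 89.44°
pole (1 + j812·0.025) = 1 + j20.3 → |·| ≈ 20.325, ∠ ≈ 87.18°
pole (1 + j812·0.001) = 1 + j0.812 → |·| ≈ 1.2882, ∠ ≈ 39.08°
|G| = 25 · 203 · 1.0793 / (101.5 · 20.325 · 1.2882) ≈ 2.0611
Gain = 20 log₁₀(2.0611) ≈ 6.28 dB
∠G = (89.72° + 22.10°) − (89.44° + 87.18° + 39.08°) = -103.88°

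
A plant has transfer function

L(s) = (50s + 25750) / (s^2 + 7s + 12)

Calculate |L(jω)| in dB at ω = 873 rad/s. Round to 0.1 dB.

Substitute s = j873:
Numerator: 50(j873) + 25750 = 25750 + j43650
Denominator: (j873)^2 + 7(j873) + 12 = -762117 + j6111
|N| = √(25750² + 43650²) ≈ 50679, ∠N ≈ 59.46°
|D| = √(762117² + 6111²) ≈ 7.6214e+05, ∠D ≈ 179.54°
|L| = 50679 / 7.6214e+05 ≈ 0.066496
Gain = 20 log₁₀(0.066496) ≈ -23.54 dB

-23.5 dB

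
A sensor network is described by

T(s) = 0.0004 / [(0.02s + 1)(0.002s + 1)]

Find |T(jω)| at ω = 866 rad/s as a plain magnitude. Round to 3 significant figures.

1.15e-05

At ω = 866 rad/s:
pole (1 + j866·0.02) = 1 + j17.32 → |·| ≈ 17.349, ∠ ≈ 86.70°
pole (1 + j866·0.002) = 1 + j1.732 → |·| ≈ 2, ∠ ≈ 60.00°
|T| = 0.0004 · 1 / (17.349 · 2) ≈ 1.1528e-05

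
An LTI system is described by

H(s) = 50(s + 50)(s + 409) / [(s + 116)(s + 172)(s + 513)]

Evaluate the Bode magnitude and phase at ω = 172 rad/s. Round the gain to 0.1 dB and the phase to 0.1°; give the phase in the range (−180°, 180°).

At s = jω = j172:
zero (s+50): 50 + j172 → |·| = √(50²+172²) = √32084 ≈ 179.12, ∠ = arctan(172/50) ≈ 73.79°
zero (s+409): 409 + j172 → |·| = √(409²+172²) = √196865 ≈ 443.69, ∠ = arctan(172/409) ≈ 22.81°
pole (s+116): 116 + j172 → |·| = √(116²+172²) = √43040 ≈ 207.46, ∠ = arctan(172/116) ≈ 56.00°
pole (s+172): 172 + j172 → |·| = √(172²+172²) = √59168 ≈ 243.24, ∠ = arctan(172/172) ≈ 45.00°
pole (s+513): 513 + j172 → |·| = √(513²+172²) = √292753 ≈ 541.07, ∠ = arctan(172/513) ≈ 18.54°
|H| = 50 · 79474 / 2.7304e+07 ≈ 0.14554
Gain = 20 log₁₀(0.14554) ≈ -16.74 dB
∠H = 96.60° − 119.54° = -22.94°

-16.7 dB, -22.9°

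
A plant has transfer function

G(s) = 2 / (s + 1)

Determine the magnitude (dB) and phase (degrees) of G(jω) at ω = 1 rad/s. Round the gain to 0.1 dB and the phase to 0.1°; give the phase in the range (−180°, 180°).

Substitute s = j1:
Numerator: 2 = 2 + j0
Denominator: (j1) + 1 = 1 + j1
|N| = √(2² + 0²) ≈ 2, ∠N ≈ 0.00°
|D| = √(1² + 1²) ≈ 1.4142, ∠D ≈ 45.00°
|G| = 2 / 1.4142 ≈ 1.4142
Gain = 20 log₁₀(1.4142) ≈ 3.01 dB
∠G = 0.00° − 45.00° = -45.00°

3.0 dB, -45.0°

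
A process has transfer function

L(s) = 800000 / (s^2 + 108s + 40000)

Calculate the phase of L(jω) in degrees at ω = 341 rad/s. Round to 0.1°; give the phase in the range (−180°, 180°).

-154.2°

At s = jω = j341:
quadratic: (j341)² + 108·j341 + 40000 = -76281 + j36828 → |·| ≈ 84706, ∠ ≈ 154.23°
∠L = 0.00° − 154.23° = -154.23°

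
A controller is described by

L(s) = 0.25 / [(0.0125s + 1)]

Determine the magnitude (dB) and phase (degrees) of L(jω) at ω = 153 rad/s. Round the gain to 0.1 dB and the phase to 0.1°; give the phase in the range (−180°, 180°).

-18.7 dB, -62.4°

At ω = 153 rad/s:
pole (1 + j153·0.0125) = 1 + j1.9125 → |·| ≈ 2.1582, ∠ ≈ 62.40°
|L| = 0.25 · 1 / (2.1582) ≈ 0.11584
Gain = 20 log₁₀(0.11584) ≈ -18.72 dB
∠L = (0°) − (62.40°) = -62.40°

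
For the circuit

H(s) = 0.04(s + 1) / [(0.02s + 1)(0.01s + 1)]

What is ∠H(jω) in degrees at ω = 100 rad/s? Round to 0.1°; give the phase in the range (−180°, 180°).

-19.0°

At ω = 100 rad/s:
zero (1 + j100·1) = 1 + j100 → |·| ≈ 100, ∠ ≈ 89.43°
pole (1 + j100·0.02) = 1 + j2 → |·| ≈ 2.2361, ∠ ≈ 63.43°
pole (1 + j100·0.01) = 1 + j1 → |·| ≈ 1.4142, ∠ ≈ 45.00°
∠H = (89.43°) − (63.43° + 45.00°) = -19.00°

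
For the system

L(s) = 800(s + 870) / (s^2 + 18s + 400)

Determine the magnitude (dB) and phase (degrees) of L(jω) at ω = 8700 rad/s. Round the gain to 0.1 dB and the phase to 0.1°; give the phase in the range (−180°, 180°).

-20.7 dB, -95.6°

At s = jω = j8700:
zero (s+870): 870 + j8700 → |·| = √(870²+8700²) = √76446900 ≈ 8743.4, ∠ = arctan(8700/870) ≈ 84.29°
quadratic: (j8700)² + 18·j8700 + 400 = -75689600 + j156600 → |·| ≈ 7.569e+07, ∠ ≈ 179.88°
|L| = 800 · 8743.4 / 7.569e+07 ≈ 0.092413
Gain = 20 log₁₀(0.092413) ≈ -20.69 dB
∠L = 84.29° − 179.88° = -95.59°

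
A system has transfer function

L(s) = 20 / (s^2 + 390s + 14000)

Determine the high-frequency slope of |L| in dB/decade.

Each pole contributes −20 dB/decade at high frequency; each zero contributes +20 dB/decade.
Net: 0 zero(s) − 2 pole(s) → -40 dB/decade.

-40 dB/decade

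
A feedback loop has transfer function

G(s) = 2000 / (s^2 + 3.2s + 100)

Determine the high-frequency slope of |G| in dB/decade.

Each pole contributes −20 dB/decade at high frequency; each zero contributes +20 dB/decade.
Net: 0 zero(s) − 2 pole(s) → -40 dB/decade.

-40 dB/decade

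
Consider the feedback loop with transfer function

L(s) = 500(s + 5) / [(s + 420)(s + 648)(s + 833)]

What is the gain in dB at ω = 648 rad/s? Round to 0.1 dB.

-67.3 dB

At s = jω = j648:
zero (s+5): 5 + j648 → |·| = √(5²+648²) = √419929 ≈ 648.02, ∠ = arctan(648/5) ≈ 89.56°
pole (s+420): 420 + j648 → |·| = √(420²+648²) = √596304 ≈ 772.21, ∠ = arctan(648/420) ≈ 57.05°
pole (s+648): 648 + j648 → |·| = √(648²+648²) = √839808 ≈ 916.41, ∠ = arctan(648/648) ≈ 45.00°
pole (s+833): 833 + j648 → |·| = √(833²+648²) = √1113793 ≈ 1055.4, ∠ = arctan(648/833) ≈ 37.88°
|L| = 500 · 648.02 / 7.4687e+08 ≈ 0.00043382
Gain = 20 log₁₀(0.00043382) ≈ -67.25 dB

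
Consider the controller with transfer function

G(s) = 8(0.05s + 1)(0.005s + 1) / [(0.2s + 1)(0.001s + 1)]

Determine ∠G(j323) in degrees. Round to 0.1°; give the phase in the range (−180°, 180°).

At ω = 323 rad/s:
zero (1 + j323·0.05) = 1 + j16.15 → |·| ≈ 16.181, ∠ ≈ 86.46°
zero (1 + j323·0.005) = 1 + j1.615 → |·| ≈ 1.8995, ∠ ≈ 58.23°
pole (1 + j323·0.2) = 1 + j64.6 → |·| ≈ 64.608, ∠ ≈ 89.11°
pole (1 + j323·0.001) = 1 + j0.323 → |·| ≈ 1.0509, ∠ ≈ 17.90°
∠G = (86.46° + 58.23°) − (89.11° + 17.90°) = 37.68°

37.7°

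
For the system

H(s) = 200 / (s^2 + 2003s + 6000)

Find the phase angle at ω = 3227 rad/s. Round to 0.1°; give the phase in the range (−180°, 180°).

-148.2°

Substitute s = j3227:
Numerator: 200 = 200 + j0
Denominator: (j3227)^2 + 2003(j3227) + 6000 = -10407529 + j6463681
|N| = √(200² + 0²) ≈ 200, ∠N ≈ 0.00°
|D| = √(10407529² + 6463681²) ≈ 1.2251e+07, ∠D ≈ 148.16°
∠H = 0.00° − 148.16° = -148.16°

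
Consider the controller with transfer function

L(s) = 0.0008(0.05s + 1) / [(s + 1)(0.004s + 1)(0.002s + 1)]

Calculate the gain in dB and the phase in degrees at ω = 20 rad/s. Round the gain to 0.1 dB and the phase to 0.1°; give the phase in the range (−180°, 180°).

At ω = 20 rad/s:
zero (1 + j20·0.05) = 1 + j1 → |·| ≈ 1.4142, ∠ ≈ 45.00°
pole (1 + j20·1) = 1 + j20 → |·| ≈ 20.025, ∠ ≈ 87.14°
pole (1 + j20·0.004) = 1 + j0.08 → |·| ≈ 1.0032, ∠ ≈ 4.57°
pole (1 + j20·0.002) = 1 + j0.04 → |·| ≈ 1.0008, ∠ ≈ 2.29°
|L| = 0.0008 · 1.4142 / (20.025 · 1.0032 · 1.0008) ≈ 5.6272e-05
Gain = 20 log₁₀(5.6272e-05) ≈ -84.99 dB
∠L = (45.00°) − (87.14° + 4.57° + 2.29°) = -49.00°

-85.0 dB, -49.0°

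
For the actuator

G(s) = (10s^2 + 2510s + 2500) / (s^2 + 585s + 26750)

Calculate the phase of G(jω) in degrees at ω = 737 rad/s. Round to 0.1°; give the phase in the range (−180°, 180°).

Substitute s = j737:
Numerator: 10(j737)^2 + 2510(j737) + 2500 = -5429190 + j1849870
Denominator: (j737)^2 + 585(j737) + 26750 = -516419 + j431145
|N| = √(5429190² + 1849870²) ≈ 5.7357e+06, ∠N ≈ 161.18°
|D| = √(516419² + 431145²) ≈ 6.7274e+05, ∠D ≈ 140.14°
∠G = 161.18° − 140.14° = 21.04°

21.0°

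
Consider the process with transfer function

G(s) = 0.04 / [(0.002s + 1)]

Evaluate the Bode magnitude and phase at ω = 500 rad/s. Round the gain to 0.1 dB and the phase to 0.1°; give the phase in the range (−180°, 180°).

-31.0 dB, -45.0°

At ω = 500 rad/s:
pole (1 + j500·0.002) = 1 + j1 → |·| ≈ 1.4142, ∠ ≈ 45.00°
|G| = 0.04 · 1 / (1.4142) ≈ 0.028285
Gain = 20 log₁₀(0.028285) ≈ -30.97 dB
∠G = (0°) − (45.00°) = -45.00°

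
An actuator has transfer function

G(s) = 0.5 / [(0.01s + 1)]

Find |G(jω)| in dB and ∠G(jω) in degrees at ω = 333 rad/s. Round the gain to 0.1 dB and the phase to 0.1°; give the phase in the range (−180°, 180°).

-16.8 dB, -73.3°

At ω = 333 rad/s:
pole (1 + j333·0.01) = 1 + j3.33 → |·| ≈ 3.4769, ∠ ≈ 73.28°
|G| = 0.5 · 1 / (3.4769) ≈ 0.14381
Gain = 20 log₁₀(0.14381) ≈ -16.84 dB
∠G = (0°) − (73.28°) = -73.28°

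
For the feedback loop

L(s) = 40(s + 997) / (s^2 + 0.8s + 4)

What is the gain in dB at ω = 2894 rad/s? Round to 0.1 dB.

-36.7 dB

At s = jω = j2894:
zero (s+997): 997 + j2894 → |·| = √(997²+2894²) = √9369245 ≈ 3060.9, ∠ = arctan(2894/997) ≈ 70.99°
quadratic: (j2894)² + 0.8·j2894 + 4 = -8375232 + j2315.2 → |·| ≈ 8.3752e+06, ∠ ≈ 179.98°
|L| = 40 · 3060.9 / 8.3752e+06 ≈ 0.014619
Gain = 20 log₁₀(0.014619) ≈ -36.70 dB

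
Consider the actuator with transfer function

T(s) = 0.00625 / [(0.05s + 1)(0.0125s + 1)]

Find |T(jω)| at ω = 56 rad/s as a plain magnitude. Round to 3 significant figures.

At ω = 56 rad/s:
pole (1 + j56·0.05) = 1 + j2.8 → |·| ≈ 2.9732, ∠ ≈ 70.35°
pole (1 + j56·0.0125) = 1 + j0.7 → |·| ≈ 1.2207, ∠ ≈ 34.99°
|T| = 0.00625 · 1 / (2.9732 · 1.2207) ≈ 0.0017221

0.00172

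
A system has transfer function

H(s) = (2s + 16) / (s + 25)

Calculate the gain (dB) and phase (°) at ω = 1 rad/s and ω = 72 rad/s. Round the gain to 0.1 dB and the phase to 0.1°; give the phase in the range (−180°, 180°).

ω = 1: -3.8 dB, 4.8°; ω = 72: 5.6 dB, 12.8°

Substitute s = j1:
Numerator: 2(j1) + 16 = 16 + j2
Denominator: (j1) + 25 = 25 + j1
|N| = √(16² + 2²) ≈ 16.125, ∠N ≈ 7.13°
|D| = √(25² + 1²) ≈ 25.02, ∠D ≈ 2.29°
|H| = 16.125 / 25.02 ≈ 0.64448
Gain = 20 log₁₀(0.64448) ≈ -3.82 dB
∠H = 7.13° − 2.29° = 4.84°

Substitute s = j72:
Numerator: 2(j72) + 16 = 16 + j144
Denominator: (j72) + 25 = 25 + j72
|N| = √(16² + 144²) ≈ 144.89, ∠N ≈ 83.66°
|D| = √(25² + 72²) ≈ 76.217, ∠D ≈ 70.85°
|H| = 144.89 / 76.217 ≈ 1.901
Gain = 20 log₁₀(1.901) ≈ 5.58 dB
∠H = 83.66° − 70.85° = 12.81°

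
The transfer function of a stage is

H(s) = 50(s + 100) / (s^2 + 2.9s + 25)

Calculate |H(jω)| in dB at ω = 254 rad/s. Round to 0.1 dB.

At s = jω = j254:
zero (s+100): 100 + j254 → |·| = √(100²+254²) = √74516 ≈ 272.98, ∠ = arctan(254/100) ≈ 68.51°
quadratic: (j254)² + 2.9·j254 + 25 = -64491 + j736.6 → |·| ≈ 64495, ∠ ≈ 179.35°
|H| = 50 · 272.98 / 64495 ≈ 0.21163
Gain = 20 log₁₀(0.21163) ≈ -13.49 dB

-13.5 dB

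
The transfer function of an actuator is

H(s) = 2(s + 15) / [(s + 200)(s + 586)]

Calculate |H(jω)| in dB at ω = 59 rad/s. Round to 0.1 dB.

At s = jω = j59:
zero (s+15): 15 + j59 → |·| = √(15²+59²) = √3706 ≈ 60.877, ∠ = arctan(59/15) ≈ 75.74°
pole (s+200): 200 + j59 → |·| = √(200²+59²) = √43481 ≈ 208.52, ∠ = arctan(59/200) ≈ 16.44°
pole (s+586): 586 + j59 → |·| = √(586²+59²) = √346877 ≈ 588.96, ∠ = arctan(59/586) ≈ 5.75°
|H| = 2 · 60.877 / 1.2281e+05 ≈ 0.0009914
Gain = 20 log₁₀(0.0009914) ≈ -60.08 dB

-60.1 dB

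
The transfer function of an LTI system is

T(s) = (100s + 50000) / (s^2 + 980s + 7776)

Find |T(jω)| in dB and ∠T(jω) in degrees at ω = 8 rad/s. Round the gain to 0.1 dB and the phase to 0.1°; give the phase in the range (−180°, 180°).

Substitute s = j8:
Numerator: 100(j8) + 50000 = 50000 + j800
Denominator: (j8)^2 + 980(j8) + 7776 = 7712 + j7840
|N| = √(50000² + 800²) ≈ 50006, ∠N ≈ 0.92°
|D| = √(7712² + 7840²) ≈ 10997, ∠D ≈ 45.47°
|T| = 50006 / 10997 ≈ 4.5472
Gain = 20 log₁₀(4.5472) ≈ 13.15 dB
∠T = 0.92° − 45.47° = -44.55°

13.2 dB, -44.6°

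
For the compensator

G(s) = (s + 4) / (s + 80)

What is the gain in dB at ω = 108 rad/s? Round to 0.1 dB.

-1.9 dB

At s = jω = j108:
zero (s+4): 4 + j108 → |·| = √(4²+108²) = √11680 ≈ 108.07, ∠ = arctan(108/4) ≈ 87.88°
pole (s+80): 80 + j108 → |·| = √(80²+108²) = √18064 ≈ 134.4, ∠ = arctan(108/80) ≈ 53.47°
|G| = 1 · 108.07 / 134.4 ≈ 0.80409
Gain = 20 log₁₀(0.80409) ≈ -1.89 dB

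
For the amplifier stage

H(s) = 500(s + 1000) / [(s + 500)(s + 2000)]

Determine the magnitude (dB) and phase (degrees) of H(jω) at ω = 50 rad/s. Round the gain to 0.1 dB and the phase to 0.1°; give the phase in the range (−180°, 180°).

At s = jω = j50:
zero (s+1000): 1000 + j50 → |·| = √(1000²+50²) = √1002500 ≈ 1001.2, ∠ = arctan(50/1000) ≈ 2.86°
pole (s+500): 500 + j50 → |·| = √(500²+50²) = √252500 ≈ 502.49, ∠ = arctan(50/500) ≈ 5.71°
pole (s+2000): 2000 + j50 → |·| = √(2000²+50²) = √4002500 ≈ 2000.6, ∠ = arctan(50/2000) ≈ 1.43°
|H| = 500 · 1001.2 / 1.0053e+06 ≈ 0.49796
Gain = 20 log₁₀(0.49796) ≈ -6.06 dB
∠H = 2.86° − 7.14° = -4.28°

-6.1 dB, -4.3°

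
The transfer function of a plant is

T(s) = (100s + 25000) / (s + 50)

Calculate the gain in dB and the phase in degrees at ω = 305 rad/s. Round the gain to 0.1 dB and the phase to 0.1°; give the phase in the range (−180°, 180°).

Substitute s = j305:
Numerator: 100(j305) + 25000 = 25000 + j30500
Denominator: (j305) + 50 = 50 + j305
|N| = √(25000² + 30500²) ≈ 39437, ∠N ≈ 50.66°
|D| = √(50² + 305²) ≈ 309.07, ∠D ≈ 80.69°
|T| = 39437 / 309.07 ≈ 127.6
Gain = 20 log₁₀(127.6) ≈ 42.12 dB
∠T = 50.66° − 80.69° = -30.03°

42.1 dB, -30.0°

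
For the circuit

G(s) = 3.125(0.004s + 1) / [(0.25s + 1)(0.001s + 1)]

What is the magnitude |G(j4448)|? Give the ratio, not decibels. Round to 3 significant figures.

At ω = 4448 rad/s:
zero (1 + j4448·0.004) = 1 + j17.792 → |·| ≈ 17.82, ∠ ≈ 86.78°
pole (1 + j4448·0.25) = 1 + j1112 → |·| ≈ 1112, ∠ ≈ 89.95°
pole (1 + j4448·0.001) = 1 + j4.448 → |·| ≈ 4.559, ∠ ≈ 77.33°
|G| = 3.125 · 17.82 / (1112 · 4.559) ≈ 0.010985

0.0110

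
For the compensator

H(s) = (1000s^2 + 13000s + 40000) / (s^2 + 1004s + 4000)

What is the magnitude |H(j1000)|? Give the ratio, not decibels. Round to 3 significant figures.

707

Substitute s = j1000:
Numerator: 1000(j1000)^2 + 13000(j1000) + 40000 = -999960000 + j13000000
Denominator: (j1000)^2 + 1004(j1000) + 4000 = -996000 + j1004000
|N| = √(999960000² + 13000000²) ≈ 1e+09, ∠N ≈ 179.26°
|D| = √(996000² + 1004000²) ≈ 1.4142e+06, ∠D ≈ 134.77°
|H| = 1e+09 / 1.4142e+06 ≈ 707.11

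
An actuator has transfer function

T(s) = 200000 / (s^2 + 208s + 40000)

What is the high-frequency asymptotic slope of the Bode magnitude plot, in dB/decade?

-40 dB/decade

Each pole contributes −20 dB/decade at high frequency; each zero contributes +20 dB/decade.
Net: 0 zero(s) − 2 pole(s) → -40 dB/decade.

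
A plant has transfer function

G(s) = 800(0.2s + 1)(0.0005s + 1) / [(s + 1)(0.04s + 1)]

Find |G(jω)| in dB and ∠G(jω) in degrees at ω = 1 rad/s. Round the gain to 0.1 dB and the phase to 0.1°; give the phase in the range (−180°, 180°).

55.2 dB, -36.0°

At ω = 1 rad/s:
zero (1 + j1·0.2) = 1 + j0.2 → |·| ≈ 1.0198, ∠ ≈ 11.31°
zero (1 + j1·0.0005) = 1 + j0.0005 → |·| ≈ 1, ∠ ≈ 0.03°
pole (1 + j1·1) = 1 + j1 → |·| ≈ 1.4142, ∠ ≈ 45.00°
pole (1 + j1·0.04) = 1 + j0.04 → |·| ≈ 1.0008, ∠ ≈ 2.29°
|G| = 800 · 1.0198 · 1 / (1.4142 · 1.0008) ≈ 576.43
Gain = 20 log₁₀(576.43) ≈ 55.21 dB
∠G = (11.31° + 0.03°) − (45.00° + 2.29°) = -35.95°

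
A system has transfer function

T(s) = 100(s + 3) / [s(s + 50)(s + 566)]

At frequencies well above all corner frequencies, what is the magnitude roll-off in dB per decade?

-40 dB/decade

Each pole contributes −20 dB/decade at high frequency; each zero contributes +20 dB/decade.
Net: 1 zero(s) − 3 pole(s) → -40 dB/decade.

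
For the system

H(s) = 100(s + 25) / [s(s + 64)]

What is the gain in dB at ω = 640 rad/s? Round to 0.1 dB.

At s = jω = j640:
zero (s+25): 25 + j640 → |·| = √(25²+640²) = √410225 ≈ 640.49, ∠ = arctan(640/25) ≈ 87.76°
pole (s+64): 64 + j640 → |·| = √(64²+640²) = √413696 ≈ 643.19, ∠ = arctan(640/64) ≈ 84.29°
pole at origin: |s| = 640, ∠ = 90.00° (in denominator)
|H| = 100 · 640.49 / 4.1164e+05 ≈ 0.15559
Gain = 20 log₁₀(0.15559) ≈ -16.16 dB

-16.2 dB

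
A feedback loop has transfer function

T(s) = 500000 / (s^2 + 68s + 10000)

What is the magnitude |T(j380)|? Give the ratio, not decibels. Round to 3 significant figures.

3.65

At s = jω = j380:
quadratic: (j380)² + 68·j380 + 10000 = -134400 + j25840 → |·| ≈ 1.3686e+05, ∠ ≈ 169.12°
|T| = 500000 / 1.3686e+05 ≈ 3.6534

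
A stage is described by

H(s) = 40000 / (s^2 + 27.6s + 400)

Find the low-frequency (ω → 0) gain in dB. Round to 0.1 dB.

H(0) = 40000 / 400 = 100
20 log₁₀(100) ≈ 40.00 dB

40.0 dB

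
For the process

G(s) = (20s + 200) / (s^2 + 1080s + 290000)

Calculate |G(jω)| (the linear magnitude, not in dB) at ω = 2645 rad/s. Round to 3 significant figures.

Substitute s = j2645:
Numerator: 20(j2645) + 200 = 200 + j52900
Denominator: (j2645)^2 + 1080(j2645) + 290000 = -6706025 + j2856600
|N| = √(200² + 52900²) ≈ 52900, ∠N ≈ 89.78°
|D| = √(6706025² + 2856600²) ≈ 7.2891e+06, ∠D ≈ 156.93°
|G| = 52900 / 7.2891e+06 ≈ 0.0072574

0.00726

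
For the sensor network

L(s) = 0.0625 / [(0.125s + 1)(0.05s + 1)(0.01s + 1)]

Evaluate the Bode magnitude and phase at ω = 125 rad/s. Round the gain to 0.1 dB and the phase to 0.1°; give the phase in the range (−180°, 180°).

At ω = 125 rad/s:
pole (1 + j125·0.125) = 1 + j15.625 → |·| ≈ 15.657, ∠ ≈ 86.34°
pole (1 + j125·0.05) = 1 + j6.25 → |·| ≈ 6.3295, ∠ ≈ 80.91°
pole (1 + j125·0.01) = 1 + j1.25 → |·| ≈ 1.6008, ∠ ≈ 51.34°
|L| = 0.0625 · 1 / (15.657 · 6.3295 · 1.6008) ≈ 0.00039397
Gain = 20 log₁₀(0.00039397) ≈ -68.09 dB
∠L = (0°) − (86.34° + 80.91° + 51.34°) = -218.59° ≡ 141.41° (principal value)

-68.1 dB, 141.4°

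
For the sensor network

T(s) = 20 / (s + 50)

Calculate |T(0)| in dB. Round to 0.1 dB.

-8.0 dB

T(0) = 20 / 50 = 0.4
20 log₁₀(0.4) ≈ -7.96 dB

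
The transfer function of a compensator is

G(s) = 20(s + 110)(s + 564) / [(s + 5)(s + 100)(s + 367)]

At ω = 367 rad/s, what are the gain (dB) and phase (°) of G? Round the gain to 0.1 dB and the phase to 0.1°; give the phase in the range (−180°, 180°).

At s = jω = j367:
zero (s+110): 110 + j367 → |·| = √(110²+367²) = √146789 ≈ 383.13, ∠ = arctan(367/110) ≈ 73.32°
zero (s+564): 564 + j367 → |·| = √(564²+367²) = √452785 ≈ 672.89, ∠ = arctan(367/564) ≈ 33.05°
pole (s+5): 5 + j367 → |·| = √(5²+367²) = √134714 ≈ 367.03, ∠ = arctan(367/5) ≈ 89.22°
pole (s+100): 100 + j367 → |·| = √(100²+367²) = √144689 ≈ 380.38, ∠ = arctan(367/100) ≈ 74.76°
pole (s+367): 367 + j367 → |·| = √(367²+367²) = √269378 ≈ 519.02, ∠ = arctan(367/367) ≈ 45.00°
|G| = 20 · 2.578e+05 / 7.2461e+07 ≈ 0.071156
Gain = 20 log₁₀(0.071156) ≈ -22.96 dB
∠G = 106.37° − 208.98° = -102.61°

-23.0 dB, -102.6°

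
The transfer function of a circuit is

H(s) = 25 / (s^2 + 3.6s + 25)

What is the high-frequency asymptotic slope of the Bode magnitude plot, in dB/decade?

-40 dB/decade

Each pole contributes −20 dB/decade at high frequency; each zero contributes +20 dB/decade.
Net: 0 zero(s) − 2 pole(s) → -40 dB/decade.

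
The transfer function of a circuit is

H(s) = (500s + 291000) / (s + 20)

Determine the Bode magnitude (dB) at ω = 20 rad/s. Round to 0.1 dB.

Substitute s = j20:
Numerator: 500(j20) + 291000 = 291000 + j10000
Denominator: (j20) + 20 = 20 + j20
|N| = √(291000² + 10000²) ≈ 2.9117e+05, ∠N ≈ 1.97°
|D| = √(20² + 20²) ≈ 28.284, ∠D ≈ 45.00°
|H| = 2.9117e+05 / 28.284 ≈ 10295
Gain = 20 log₁₀(10295) ≈ 80.25 dB

80.3 dB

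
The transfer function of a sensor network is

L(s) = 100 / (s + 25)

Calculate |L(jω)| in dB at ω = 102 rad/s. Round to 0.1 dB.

At s = jω = j102:
pole (s+25): 25 + j102 → |·| = √(25²+102²) = √11029 ≈ 105.02, ∠ = arctan(102/25) ≈ 76.23°
|L| = 100 / 105.02 ≈ 0.9522
Gain = 20 log₁₀(0.9522) ≈ -0.43 dB

-0.4 dB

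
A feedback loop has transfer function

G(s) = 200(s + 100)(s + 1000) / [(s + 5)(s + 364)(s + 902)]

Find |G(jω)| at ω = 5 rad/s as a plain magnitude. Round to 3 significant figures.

8.62

At s = jω = j5:
zero (s+100): 100 + j5 → |·| = √(100²+5²) = √10025 ≈ 100.12, ∠ = arctan(5/100) ≈ 2.86°
zero (s+1000): 1000 + j5 → |·| = √(1000²+5²) = √1000025 ≈ 1000, ∠ = arctan(5/1000) ≈ 0.29°
pole (s+5): 5 + j5 → |·| = √(5²+5²) = √50 ≈ 7.0711, ∠ = arctan(5/5) ≈ 45.00°
pole (s+364): 364 + j5 → |·| = √(364²+5²) = √132521 ≈ 364.03, ∠ = arctan(5/364) ≈ 0.79°
pole (s+902): 902 + j5 → |·| = √(902²+5²) = √813629 ≈ 902.01, ∠ = arctan(5/902) ≈ 0.32°
|G| = 200 · 1.0012e+05 / 2.3219e+06 ≈ 8.624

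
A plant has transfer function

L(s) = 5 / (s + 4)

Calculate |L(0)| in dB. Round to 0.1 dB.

1.9 dB

L(0) = 5 / 4 = 1.25
20 log₁₀(1.25) ≈ 1.94 dB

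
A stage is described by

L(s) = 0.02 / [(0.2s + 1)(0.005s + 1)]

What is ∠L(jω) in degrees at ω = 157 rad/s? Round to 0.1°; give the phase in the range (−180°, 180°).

-126.3°

At ω = 157 rad/s:
pole (1 + j157·0.2) = 1 + j31.4 → |·| ≈ 31.416, ∠ ≈ 88.18°
pole (1 + j157·0.005) = 1 + j0.785 → |·| ≈ 1.2713, ∠ ≈ 38.13°
∠L = (0°) − (88.18° + 38.13°) = -126.31°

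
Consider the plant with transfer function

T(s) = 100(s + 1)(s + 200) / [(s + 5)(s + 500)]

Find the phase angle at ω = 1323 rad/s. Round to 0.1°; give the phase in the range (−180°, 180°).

12.3°

At s = jω = j1323:
zero (s+1): 1 + j1323 → |·| = √(1²+1323²) = √1750330 ≈ 1323, ∠ = arctan(1323/1) ≈ 89.96°
zero (s+200): 200 + j1323 → |·| = √(200²+1323²) = √1790329 ≈ 1338, ∠ = arctan(1323/200) ≈ 81.40°
pole (s+5): 5 + j1323 → |·| = √(5²+1323²) = √1750354 ≈ 1323, ∠ = arctan(1323/5) ≈ 89.78°
pole (s+500): 500 + j1323 → |·| = √(500²+1323²) = √2000329 ≈ 1414.3, ∠ = arctan(1323/500) ≈ 69.30°
∠T = 171.36° − 159.08° = 12.28°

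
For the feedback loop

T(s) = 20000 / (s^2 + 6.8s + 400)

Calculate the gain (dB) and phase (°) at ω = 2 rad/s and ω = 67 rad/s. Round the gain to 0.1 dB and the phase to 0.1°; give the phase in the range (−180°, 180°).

At s = jω = j2:
quadratic: (j2)² + 6.8·j2 + 400 = 396 + j13.6 → |·| ≈ 396.23, ∠ ≈ 1.97°
|T| = 20000 / 396.23 ≈ 50.476
Gain = 20 log₁₀(50.476) ≈ 34.06 dB
∠T = 0.00° − 1.97° = -1.97°

At s = jω = j67:
quadratic: (j67)² + 6.8·j67 + 400 = -4089 + j455.6 → |·| ≈ 4114.3, ∠ ≈ 173.64°
|T| = 20000 / 4114.3 ≈ 4.8611
Gain = 20 log₁₀(4.8611) ≈ 13.73 dB
∠T = 0.00° − 173.64° = -173.64°

ω = 2: 34.1 dB, -2.0°; ω = 67: 13.7 dB, -173.6°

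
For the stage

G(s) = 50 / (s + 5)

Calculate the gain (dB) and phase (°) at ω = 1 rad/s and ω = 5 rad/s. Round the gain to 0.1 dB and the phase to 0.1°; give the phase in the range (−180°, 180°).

ω = 1: 19.8 dB, -11.3°; ω = 5: 17.0 dB, -45.0°

Substitute s = j1:
Numerator: 50 = 50 + j0
Denominator: (j1) + 5 = 5 + j1
|N| = √(50² + 0²) ≈ 50, ∠N ≈ 0.00°
|D| = √(5² + 1²) ≈ 5.099, ∠D ≈ 11.31°
|G| = 50 / 5.099 ≈ 9.8058
Gain = 20 log₁₀(9.8058) ≈ 19.83 dB
∠G = 0.00° − 11.31° = -11.31°

Substitute s = j5:
Numerator: 50 = 50 + j0
Denominator: (j5) + 5 = 5 + j5
|N| = √(50² + 0²) ≈ 50, ∠N ≈ 0.00°
|D| = √(5² + 5²) ≈ 7.0711, ∠D ≈ 45.00°
|G| = 50 / 7.0711 ≈ 7.071
Gain = 20 log₁₀(7.071) ≈ 16.99 dB
∠G = 0.00° − 45.00° = -45.00°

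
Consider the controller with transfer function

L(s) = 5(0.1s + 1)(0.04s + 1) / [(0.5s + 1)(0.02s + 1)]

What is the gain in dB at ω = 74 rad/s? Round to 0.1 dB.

4.9 dB

At ω = 74 rad/s:
zero (1 + j74·0.1) = 1 + j7.4 → |·| ≈ 7.4673, ∠ ≈ 82.30°
zero (1 + j74·0.04) = 1 + j2.96 → |·| ≈ 3.1244, ∠ ≈ 71.33°
pole (1 + j74·0.5) = 1 + j37 → |·| ≈ 37.014, ∠ ≈ 88.45°
pole (1 + j74·0.02) = 1 + j1.48 → |·| ≈ 1.7862, ∠ ≈ 55.95°
|L| = 5 · 7.4673 · 3.1244 / (37.014 · 1.7862) ≈ 1.7644
Gain = 20 log₁₀(1.7644) ≈ 4.93 dB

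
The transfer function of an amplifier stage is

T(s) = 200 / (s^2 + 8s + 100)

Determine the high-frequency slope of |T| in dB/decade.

-40 dB/decade

Each pole contributes −20 dB/decade at high frequency; each zero contributes +20 dB/decade.
Net: 0 zero(s) − 2 pole(s) → -40 dB/decade.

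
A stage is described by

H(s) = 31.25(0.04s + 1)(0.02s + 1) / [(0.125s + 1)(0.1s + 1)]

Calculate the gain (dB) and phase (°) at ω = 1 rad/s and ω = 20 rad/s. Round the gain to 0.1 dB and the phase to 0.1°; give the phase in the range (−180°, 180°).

ω = 1: 29.8 dB, -9.4°; ω = 20: 17.1 dB, -71.2°

At ω = 1 rad/s:
zero (1 + j1·0.04) = 1 + j0.04 → |·| ≈ 1.0008, ∠ ≈ 2.29°
zero (1 + j1·0.02) = 1 + j0.02 → |·| ≈ 1.0002, ∠ ≈ 1.15°
pole (1 + j1·0.125) = 1 + j0.125 → |·| ≈ 1.0078, ∠ ≈ 7.13°
pole (1 + j1·0.1) = 1 + j0.1 → |·| ≈ 1.005, ∠ ≈ 5.71°
|H| = 31.25 · 1.0008 · 1.0002 / (1.0078 · 1.005) ≈ 30.885
Gain = 20 log₁₀(30.885) ≈ 29.79 dB
∠H = (2.29° + 1.15°) − (7.13° + 5.71°) = -9.40°

At ω = 20 rad/s:
zero (1 + j20·0.04) = 1 + j0.8 → |·| ≈ 1.2806, ∠ ≈ 38.66°
zero (1 + j20·0.02) = 1 + j0.4 → |·| ≈ 1.077, ∠ ≈ 21.80°
pole (1 + j20·0.125) = 1 + j2.5 → |·| ≈ 2.6926, ∠ ≈ 68.20°
pole (1 + j20·0.1) = 1 + j2 → |·| ≈ 2.2361, ∠ ≈ 63.43°
|H| = 31.25 · 1.2806 · 1.077 / (2.6926 · 2.2361) ≈ 7.1584
Gain = 20 log₁₀(7.1584) ≈ 17.10 dB
∠H = (38.66° + 21.80°) − (68.20° + 63.43°) = -71.17°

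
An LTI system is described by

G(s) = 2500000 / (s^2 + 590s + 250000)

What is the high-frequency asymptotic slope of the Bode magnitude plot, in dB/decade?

Each pole contributes −20 dB/decade at high frequency; each zero contributes +20 dB/decade.
Net: 0 zero(s) − 2 pole(s) → -40 dB/decade.

-40 dB/decade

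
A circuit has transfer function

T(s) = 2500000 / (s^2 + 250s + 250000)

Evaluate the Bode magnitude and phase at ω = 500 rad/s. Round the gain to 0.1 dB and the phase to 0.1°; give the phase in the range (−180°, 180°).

At s = jω = j500:
quadratic: (j500)² + 250·j500 + 250000 = 0 + j125000 → |·| ≈ 1.25e+05, ∠ ≈ 90.00°
|T| = 2500000 / 1.25e+05 ≈ 20
Gain = 20 log₁₀(20) ≈ 26.02 dB
∠T = 0.00° − 90.00° = -90.00°

26.0 dB, -90.0°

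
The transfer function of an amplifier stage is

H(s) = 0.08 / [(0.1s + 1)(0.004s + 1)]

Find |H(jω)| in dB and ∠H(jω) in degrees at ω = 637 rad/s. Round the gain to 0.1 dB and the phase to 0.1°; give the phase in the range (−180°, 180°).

At ω = 637 rad/s:
pole (1 + j637·0.1) = 1 + j63.7 → |·| ≈ 63.708, ∠ ≈ 89.10°
pole (1 + j637·0.004) = 1 + j2.548 → |·| ≈ 2.7372, ∠ ≈ 68.57°
|H| = 0.08 · 1 / (63.708 · 2.7372) ≈ 0.00045876
Gain = 20 log₁₀(0.00045876) ≈ -66.77 dB
∠H = (0°) − (89.10° + 68.57°) = -157.67°

-66.8 dB, -157.7°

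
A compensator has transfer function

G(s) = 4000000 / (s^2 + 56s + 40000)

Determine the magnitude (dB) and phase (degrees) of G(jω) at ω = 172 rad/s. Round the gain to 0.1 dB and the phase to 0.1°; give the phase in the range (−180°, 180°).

At s = jω = j172:
quadratic: (j172)² + 56·j172 + 40000 = 10416 + j9632 → |·| ≈ 14187, ∠ ≈ 42.76°
|G| = 4000000 / 14187 ≈ 281.95
Gain = 20 log₁₀(281.95) ≈ 49.00 dB
∠G = 0.00° − 42.76° = -42.76°

49.0 dB, -42.8°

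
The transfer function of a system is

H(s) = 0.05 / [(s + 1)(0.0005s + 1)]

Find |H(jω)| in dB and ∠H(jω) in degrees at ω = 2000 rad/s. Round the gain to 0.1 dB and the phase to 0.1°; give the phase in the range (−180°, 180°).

At ω = 2000 rad/s:
pole (1 + j2000·1) = 1 + j2000 → |·| ≈ 2000, ∠ ≈ 89.97°
pole (1 + j2000·0.0005) = 1 + j1 → |·| ≈ 1.4142, ∠ ≈ 45.00°
|H| = 0.05 · 1 / (2000 · 1.4142) ≈ 1.7678e-05
Gain = 20 log₁₀(1.7678e-05) ≈ -95.05 dB
∠H = (0°) − (89.97° + 45.00°) = -134.97°

-95.1 dB, -135.0°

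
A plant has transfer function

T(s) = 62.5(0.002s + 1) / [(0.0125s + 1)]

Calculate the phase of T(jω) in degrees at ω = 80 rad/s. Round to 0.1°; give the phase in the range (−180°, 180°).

At ω = 80 rad/s:
zero (1 + j80·0.002) = 1 + j0.16 → |·| ≈ 1.0127, ∠ ≈ 9.09°
pole (1 + j80·0.0125) = 1 + j1 → |·| ≈ 1.4142, ∠ ≈ 45.00°
∠T = (9.09°) − (45.00°) = -35.91°

-35.9°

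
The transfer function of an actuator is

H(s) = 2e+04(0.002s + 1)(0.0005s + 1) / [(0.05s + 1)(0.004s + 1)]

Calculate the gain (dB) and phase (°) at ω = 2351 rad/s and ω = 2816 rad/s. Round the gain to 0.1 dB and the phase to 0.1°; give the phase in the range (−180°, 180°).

ω = 2351: 42.5 dB, -45.8°; ω = 2816: 41.9 dB, -40.0°

At ω = 2351 rad/s:
zero (1 + j2351·0.002) = 1 + j4.702 → |·| ≈ 4.8072, ∠ ≈ 77.99°
zero (1 + j2351·0.0005) = 1 + j1.1755 → |·| ≈ 1.5433, ∠ ≈ 49.61°
pole (1 + j2351·0.05) = 1 + j117.55 → |·| ≈ 117.55, ∠ ≈ 89.51°
pole (1 + j2351·0.004) = 1 + j9.404 → |·| ≈ 9.457, ∠ ≈ 83.93°
|H| = 2e+04 · 4.8072 · 1.5433 / (117.55 · 9.457) ≈ 133.47
Gain = 20 log₁₀(133.47) ≈ 42.51 dB
∠H = (77.99° + 49.61°) − (89.51° + 83.93°) = -45.84°

At ω = 2816 rad/s:
zero (1 + j2816·0.002) = 1 + j5.632 → |·| ≈ 5.7201, ∠ ≈ 79.93°
zero (1 + j2816·0.0005) = 1 + j1.408 → |·| ≈ 1.727, ∠ ≈ 54.62°
pole (1 + j2816·0.05) = 1 + j140.8 → |·| ≈ 140.8, ∠ ≈ 89.59°
pole (1 + j2816·0.004) = 1 + j11.264 → |·| ≈ 11.308, ∠ ≈ 84.93°
|H| = 2e+04 · 5.7201 · 1.727 / (140.8 · 11.308) ≈ 124.09
Gain = 20 log₁₀(124.09) ≈ 41.87 dB
∠H = (79.93° + 54.62°) − (89.59° + 84.93°) = -39.97°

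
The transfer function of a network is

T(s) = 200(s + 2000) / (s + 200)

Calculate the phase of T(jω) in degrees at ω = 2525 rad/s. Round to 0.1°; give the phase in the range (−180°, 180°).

At s = jω = j2525:
zero (s+2000): 2000 + j2525 → |·| = √(2000²+2525²) = √10375625 ≈ 3221.1, ∠ = arctan(2525/2000) ≈ 51.62°
pole (s+200): 200 + j2525 → |·| = √(200²+2525²) = √6415625 ≈ 2532.9, ∠ = arctan(2525/200) ≈ 85.47°
∠T = 51.62° − 85.47° = -33.85°

-33.9°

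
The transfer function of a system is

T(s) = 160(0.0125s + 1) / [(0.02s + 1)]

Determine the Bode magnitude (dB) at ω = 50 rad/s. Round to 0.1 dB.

At ω = 50 rad/s:
zero (1 + j50·0.0125) = 1 + j0.625 → |·| ≈ 1.1792, ∠ ≈ 32.01°
pole (1 + j50·0.02) = 1 + j1 → |·| ≈ 1.4142, ∠ ≈ 45.00°
|T| = 160 · 1.1792 / (1.4142) ≈ 133.41
Gain = 20 log₁₀(133.41) ≈ 42.50 dB

42.5 dB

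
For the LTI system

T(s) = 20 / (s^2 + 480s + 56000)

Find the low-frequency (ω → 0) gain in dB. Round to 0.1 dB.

T(0) = 20 / 56000 ≈ 0.00035714
20 log₁₀(0.00035714) ≈ -68.94 dB

-68.9 dB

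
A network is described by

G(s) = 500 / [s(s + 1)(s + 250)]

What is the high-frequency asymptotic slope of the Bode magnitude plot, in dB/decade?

-60 dB/decade

Each pole contributes −20 dB/decade at high frequency; each zero contributes +20 dB/decade.
Net: 0 zero(s) − 3 pole(s) → -60 dB/decade.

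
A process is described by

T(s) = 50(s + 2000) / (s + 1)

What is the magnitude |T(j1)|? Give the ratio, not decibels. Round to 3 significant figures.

At s = jω = j1:
zero (s+2000): 2000 + j1 → |·| = √(2000²+1²) = √4000001 ≈ 2000, ∠ = arctan(1/2000) ≈ 0.03°
pole (s+1): 1 + j1 → |·| = √(1²+1²) = √2 ≈ 1.4142, ∠ = arctan(1/1) ≈ 45.00°
|T| = 50 · 2000 / 1.4142 ≈ 70711

7.07e+04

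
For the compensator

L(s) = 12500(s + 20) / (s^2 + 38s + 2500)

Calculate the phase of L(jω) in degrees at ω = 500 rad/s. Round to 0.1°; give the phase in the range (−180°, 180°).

At s = jω = j500:
zero (s+20): 20 + j500 → |·| = √(20²+500²) = √250400 ≈ 500.4, ∠ = arctan(500/20) ≈ 87.71°
quadratic: (j500)² + 38·j500 + 2500 = -247500 + j19000 → |·| ≈ 2.4823e+05, ∠ ≈ 175.61°
∠L = 87.71° − 175.61° = -87.90°

-87.9°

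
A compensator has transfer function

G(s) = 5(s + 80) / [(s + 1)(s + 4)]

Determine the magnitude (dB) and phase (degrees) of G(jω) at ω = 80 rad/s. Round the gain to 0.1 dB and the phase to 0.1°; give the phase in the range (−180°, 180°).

-21.1 dB, -131.4°

At s = jω = j80:
zero (s+80): 80 + j80 → |·| = √(80²+80²) = √12800 ≈ 113.14, ∠ = arctan(80/80) ≈ 45.00°
pole (s+1): 1 + j80 → |·| = √(1²+80²) = √6401 ≈ 80.006, ∠ = arctan(80/1) ≈ 89.28°
pole (s+4): 4 + j80 → |·| = √(4²+80²) = √6416 ≈ 80.1, ∠ = arctan(80/4) ≈ 87.14°
|G| = 5 · 113.14 / 6408.5 ≈ 0.088273
Gain = 20 log₁₀(0.088273) ≈ -21.08 dB
∠G = 45.00° − 176.42° = -131.42°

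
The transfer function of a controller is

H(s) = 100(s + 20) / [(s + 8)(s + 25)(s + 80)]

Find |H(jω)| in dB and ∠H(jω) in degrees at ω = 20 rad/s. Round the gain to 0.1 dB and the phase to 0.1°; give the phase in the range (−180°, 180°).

At s = jω = j20:
zero (s+20): 20 + j20 → |·| = √(20²+20²) = √800 ≈ 28.284, ∠ = arctan(20/20) ≈ 45.00°
pole (s+8): 8 + j20 → |·| = √(8²+20²) = √464 ≈ 21.541, ∠ = arctan(20/8) ≈ 68.20°
pole (s+25): 25 + j20 → |·| = √(25²+20²) = √1025 ≈ 32.016, ∠ = arctan(20/25) ≈ 38.66°
pole (s+80): 80 + j20 → |·| = √(80²+20²) = √6800 ≈ 82.462, ∠ = arctan(20/80) ≈ 14.04°
|H| = 100 · 28.284 / 56870 ≈ 0.049734
Gain = 20 log₁₀(0.049734) ≈ -26.07 dB
∠H = 45.00° − 120.90° = -75.90°

-26.1 dB, -75.9°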